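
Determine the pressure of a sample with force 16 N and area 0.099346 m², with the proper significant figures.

pressure = 16 N ÷ 0.099346 m² = 161.053288507… Pa.
16 has 2 significant figures; 0.099346 has 5.
Division/multiplication keeps the fewest: 2 significant figures.
Rounded: 1.6 × 10^2 Pa.

1.6 × 10^2 Pa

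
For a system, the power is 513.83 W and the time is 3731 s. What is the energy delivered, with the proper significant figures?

1.917 × 10⁶ J

energy delivered = 513.83 W × 3731 s = 1917099.73 J.
513.83 has 5 significant figures; 3731 has 4.
Division/multiplication keeps the fewest: 4 significant figures.
Rounded: 1.917 × 10⁶ J.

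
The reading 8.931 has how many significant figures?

8.931: every digit is nonzero and significant.

4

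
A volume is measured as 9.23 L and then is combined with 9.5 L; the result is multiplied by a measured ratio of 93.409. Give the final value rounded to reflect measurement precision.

1.75 × 10^3 L

9.23 L + 9.5 L = 18.73 L; the sum is limited to 1 decimal place (3 s.f.).
Carrying full precision, 18.73 × 93.409 = 1749.55057 L; 93.409 has 5 s.f., so the result keeps min(3, 5) = 3 s.f.
Rounded to 3 significant figures: 1.75 × 10^3 L.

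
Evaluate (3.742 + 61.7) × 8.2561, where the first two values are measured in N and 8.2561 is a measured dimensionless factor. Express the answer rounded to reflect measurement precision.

540. N

3.742 N + 61.7 N = 65.442 N; the sum is limited to 1 decimal place (3 s.f.).
Carrying full precision, 65.442 × 8.2561 = 540.2956962 N; 8.2561 has 5 s.f., so the result keeps min(3, 5) = 3 s.f.
Rounded to 3 significant figures: 540. N.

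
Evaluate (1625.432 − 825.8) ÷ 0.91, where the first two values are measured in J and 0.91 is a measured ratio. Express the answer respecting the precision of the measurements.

1625.432 J − 825.8 J = 799.632 J; the difference is limited to 1 decimal place (4 s.f.).
Carrying full precision, 799.632 ÷ 0.91 = 878.716483516… J; 0.91 has 2 s.f., so the result keeps min(4, 2) = 2 s.f.
Rounded to 2 significant figures: 8.8 × 10^2 J.

8.8 × 10^2 J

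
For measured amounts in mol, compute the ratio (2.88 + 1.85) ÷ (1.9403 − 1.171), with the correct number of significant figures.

6.15

2.88 + 1.85 = 4.73, limited to 2 d.p. → 3 s.f.; 1.9403 − 1.171 = 0.7693, limited to 3 d.p. → 3 s.f.
Carrying full precision, 4.73 ÷ 0.7693 = 6.1484466398…; keep min(3, 3) = 3 s.f.
Rounded to 3 significant figures: 6.15.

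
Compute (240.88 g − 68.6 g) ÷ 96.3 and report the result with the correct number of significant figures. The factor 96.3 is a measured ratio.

240.88 g − 68.6 g = 172.28 g; the difference is limited to 1 decimal place (4 s.f.).
Carrying full precision, 172.28 ÷ 96.3 = 1.78899273105… g; 96.3 has 3 s.f., so the result keeps min(4, 3) = 3 s.f.
Rounded to 3 significant figures: 1.79 g.

1.79 g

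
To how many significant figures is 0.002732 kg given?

4

0.002732: leading zeros are not significant.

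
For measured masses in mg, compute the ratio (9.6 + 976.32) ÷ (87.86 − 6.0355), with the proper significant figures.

12.05

9.6 + 976.32 = 985.92, limited to 1 d.p. → 4 s.f.; 87.86 − 6.0355 = 81.8245, limited to 2 d.p. → 4 s.f.
Carrying full precision, 985.92 ÷ 81.8245 = 12.0492028671…; keep min(4, 4) = 4 s.f.
Rounded to 4 significant figures: 12.05.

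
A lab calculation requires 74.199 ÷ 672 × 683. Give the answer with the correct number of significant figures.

75.4

74.199 ÷ 672 × 683 = 75.4135669643…
Multiplication/division keeps the fewest significant figures: 74.199 → 5 s.f., 672 → 3 s.f., 683 → 3 s.f.; limit is 3.
Rounded to 3 significant figures: 75.4.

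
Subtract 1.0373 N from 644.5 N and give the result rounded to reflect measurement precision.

643.5 N

644.5 N − 1.0373 N = 643.4627 N.
Addition/subtraction keeps the fewest decimal places: 644.5 → 1 decimal place, 1.0373 → 4 decimal places; limit is 1.
Rounded to 1 decimal place: 643.5 N.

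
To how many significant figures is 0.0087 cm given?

2

0.0087: leading zeros are not significant.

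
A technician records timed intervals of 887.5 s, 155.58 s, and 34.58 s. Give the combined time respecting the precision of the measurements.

1077.7 s

887.5 s + 155.58 s + 34.58 s = 1077.66 s.
Addition/subtraction keeps the fewest decimal places: 887.5 → 1 decimal place, 155.58 → 2 decimal places, 34.58 → 2 decimal places; limit is 1.
Rounded to 1 decimal place: 1077.7 s.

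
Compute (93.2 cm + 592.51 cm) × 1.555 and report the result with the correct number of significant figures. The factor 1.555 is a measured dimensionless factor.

1066 cm

93.2 cm + 592.51 cm = 685.71 cm; the sum is limited to 1 decimal place (4 s.f.).
Carrying full precision, 685.71 × 1.555 = 1066.27905 cm; 1.555 has 4 s.f., so the result keeps min(4, 4) = 4 s.f.
Rounded to 4 significant figures: 1066 cm.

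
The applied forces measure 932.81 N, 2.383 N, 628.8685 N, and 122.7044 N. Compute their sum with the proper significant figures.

1686.77 N

932.81 N + 2.383 N + 628.8685 N + 122.7044 N = 1686.7659 N.
Addition/subtraction keeps the fewest decimal places: 932.81 → 2 decimal places, 2.383 → 3 decimal places, 628.8685 → 4 decimal places, 122.7044 → 4 decimal places; limit is 2.
Rounded to 2 decimal places: 1686.77 N.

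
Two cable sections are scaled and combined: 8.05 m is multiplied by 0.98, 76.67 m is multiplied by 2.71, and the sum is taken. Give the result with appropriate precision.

8.05 × 0.98 = 7.889 → 7.9 m (2 s.f., last digit at the 10^-1 place).
76.67 × 2.71 = 207.7757 → 208 m (3 s.f., last digit at the 10^0 place).
Sum: 215.6647 m; keep the coarser place, 10^0.
Result: 216 m.

216 m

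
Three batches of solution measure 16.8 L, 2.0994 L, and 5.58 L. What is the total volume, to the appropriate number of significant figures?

16.8 L + 2.0994 L + 5.58 L = 24.4794 L.
Addition/subtraction keeps the fewest decimal places: 16.8 → 1 decimal place, 2.0994 → 4 decimal places, 5.58 → 2 decimal places; limit is 1.
Rounded to 1 decimal place: 24.5 L.

24.5 L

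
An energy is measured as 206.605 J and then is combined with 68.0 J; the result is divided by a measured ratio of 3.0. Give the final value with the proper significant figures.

206.605 J + 68.0 J = 274.605 J; the sum is limited to 1 decimal place (4 s.f.).
Carrying full precision, 274.605 ÷ 3.0 = 91.535 J; 3.0 has 2 s.f., so the result keeps min(4, 2) = 2 s.f.
Rounded to 2 significant figures: 92 J.

92 J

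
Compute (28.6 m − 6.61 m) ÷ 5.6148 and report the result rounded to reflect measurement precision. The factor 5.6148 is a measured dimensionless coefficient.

28.6 m − 6.61 m = 21.99 m; the difference is limited to 1 decimal place (3 s.f.).
Carrying full precision, 21.99 ÷ 5.6148 = 3.91643513571… m; 5.6148 has 5 s.f., so the result keeps min(3, 5) = 3 s.f.
Rounded to 3 significant figures: 3.92 m.

3.92 m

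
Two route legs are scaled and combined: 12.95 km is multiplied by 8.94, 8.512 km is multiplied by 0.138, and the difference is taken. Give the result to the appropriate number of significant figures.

12.95 × 8.94 = 115.773 → 1.16 × 10^2 km (3 s.f., last digit at the 10^0 place).
8.512 × 0.138 = 1.174656 → 1.17 km (3 s.f., last digit at the 10^-2 place).
Difference: 114.598344 km; keep the coarser place, 10^0.
Result: 115 km.

115 km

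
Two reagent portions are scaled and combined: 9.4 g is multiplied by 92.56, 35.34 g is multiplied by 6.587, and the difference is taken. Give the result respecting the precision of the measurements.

6.4 × 10^2 g

9.4 × 92.56 = 870.064 → 8.7 × 10^2 g (2 s.f., last digit at the 10^1 place).
35.34 × 6.587 = 232.78458 → 232.8 g (4 s.f., last digit at the 10^-1 place).
Difference: 637.27942 g; keep the coarser place, 10^1.
Result: 6.4 × 10^2 g.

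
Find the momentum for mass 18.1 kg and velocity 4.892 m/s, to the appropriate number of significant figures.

88.5 kg·m/s

momentum = 18.1 kg × 4.892 m/s = 88.5452 kg·m/s.
18.1 has 3 significant figures; 4.892 has 4.
Division/multiplication keeps the fewest: 3 significant figures.
Rounded: 88.5 kg·m/s.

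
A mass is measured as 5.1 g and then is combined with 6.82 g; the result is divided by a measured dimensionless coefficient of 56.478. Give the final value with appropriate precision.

0.211 g

5.1 g + 6.82 g = 11.92 g; the sum is limited to 1 decimal place (3 s.f.).
Carrying full precision, 11.92 ÷ 56.478 = 0.211055632282… g; 56.478 has 5 s.f., so the result keeps min(3, 5) = 3 s.f.
Rounded to 3 significant figures: 0.211 g.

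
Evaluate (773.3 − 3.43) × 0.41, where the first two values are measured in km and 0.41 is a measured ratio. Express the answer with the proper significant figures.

3.2 × 10^2 km

773.3 km − 3.43 km = 769.87 km; the difference is limited to 1 decimal place (4 s.f.).
Carrying full precision, 769.87 × 0.41 = 315.6467 km; 0.41 has 2 s.f., so the result keeps min(4, 2) = 2 s.f.
Rounded to 2 significant figures: 3.2 × 10^2 km.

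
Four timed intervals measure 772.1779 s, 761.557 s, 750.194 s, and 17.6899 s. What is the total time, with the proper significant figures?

772.1779 s + 761.557 s + 750.194 s + 17.6899 s = 2301.6188 s.
Addition/subtraction keeps the fewest decimal places: 772.1779 → 4 decimal places, 761.557 → 3 decimal places, 750.194 → 3 decimal places, 17.6899 → 4 decimal places; limit is 3.
Rounded to 3 decimal places: 2301.619 s.

2301.619 s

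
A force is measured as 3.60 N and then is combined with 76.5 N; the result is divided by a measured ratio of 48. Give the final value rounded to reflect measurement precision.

3.60 N + 76.5 N = 80.10 N; the sum is limited to 1 decimal place (3 s.f.).
Carrying full precision, 80.10 ÷ 48 = 1.66875 N; 48 has 2 s.f., so the result keeps min(3, 2) = 2 s.f.
Rounded to 2 significant figures: 1.7 N.

1.7 N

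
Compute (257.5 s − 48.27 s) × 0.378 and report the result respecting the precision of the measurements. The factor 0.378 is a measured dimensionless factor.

257.5 s − 48.27 s = 209.23 s; the difference is limited to 1 decimal place (4 s.f.).
Carrying full precision, 209.23 × 0.378 = 79.08894 s; 0.378 has 3 s.f., so the result keeps min(4, 3) = 3 s.f.
Rounded to 3 significant figures: 79.1 s.

79.1 s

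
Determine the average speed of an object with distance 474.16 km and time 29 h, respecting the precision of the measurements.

16 km/h

average speed = 474.16 km ÷ 29 h = 16.3503448276… km/h.
474.16 has 5 significant figures; 29 has 2.
Division/multiplication keeps the fewest: 2 significant figures.
Rounded: 16 km/h.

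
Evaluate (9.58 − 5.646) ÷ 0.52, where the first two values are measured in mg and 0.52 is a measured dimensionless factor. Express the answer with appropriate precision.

7.6 mg

9.58 mg − 5.646 mg = 3.934 mg; the difference is limited to 2 decimal places (3 s.f.).
Carrying full precision, 3.934 ÷ 0.52 = 7.56538461538… mg; 0.52 has 2 s.f., so the result keeps min(3, 2) = 2 s.f.
Rounded to 2 significant figures: 7.6 mg.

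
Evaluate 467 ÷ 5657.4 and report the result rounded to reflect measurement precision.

0.0825

467 ÷ 5657.4 = 0.0825467529254…
Multiplication/division keeps the fewest significant figures: 467 → 3 s.f., 5657.4 → 5 s.f.; limit is 3.
Rounded to 3 significant figures: 0.0825.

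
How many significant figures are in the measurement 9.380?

4

9.380: trailing zeros after a decimal point are significant.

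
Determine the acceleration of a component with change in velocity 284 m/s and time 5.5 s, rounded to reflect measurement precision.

52 m/s²

acceleration = 284 m/s ÷ 5.5 s = 51.6363636364… m/s².
284 has 3 significant figures; 5.5 has 2.
Division/multiplication keeps the fewest: 2 significant figures.
Rounded: 52 m/s².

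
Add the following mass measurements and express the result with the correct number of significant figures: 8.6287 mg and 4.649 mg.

8.6287 mg + 4.649 mg = 13.2777 mg.
Addition/subtraction keeps the fewest decimal places: 8.6287 → 4 decimal places, 4.649 → 3 decimal places; limit is 3.
Rounded to 3 decimal places: 13.278 mg.

13.278 mg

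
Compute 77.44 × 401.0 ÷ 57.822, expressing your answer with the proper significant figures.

77.44 × 401.0 ÷ 57.822 = 537.052333022…
Multiplication/division keeps the fewest significant figures: 77.44 → 4 s.f., 401.0 → 4 s.f., 57.822 → 5 s.f.; limit is 4.
Rounded to 4 significant figures: 537.1.

537.1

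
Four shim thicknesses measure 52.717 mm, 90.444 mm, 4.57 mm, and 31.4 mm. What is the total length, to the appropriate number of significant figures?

179.1 mm

52.717 mm + 90.444 mm + 4.57 mm + 31.4 mm = 179.131 mm.
Addition/subtraction keeps the fewest decimal places: 52.717 → 3 decimal places, 90.444 → 3 decimal places, 4.57 → 2 decimal places, 31.4 → 1 decimal place; limit is 1.
Rounded to 1 decimal place: 179.1 mm.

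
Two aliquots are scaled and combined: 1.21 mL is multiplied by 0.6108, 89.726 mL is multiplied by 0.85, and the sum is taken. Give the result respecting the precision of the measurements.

1.21 × 0.6108 = 0.739068 → 0.739 mL (3 s.f., last digit at the 10^-3 place).
89.726 × 0.85 = 76.2671 → 76 mL (2 s.f., last digit at the 10^0 place).
Sum: 77.006168 mL; keep the coarser place, 10^0.
Result: 77 mL.

77 mL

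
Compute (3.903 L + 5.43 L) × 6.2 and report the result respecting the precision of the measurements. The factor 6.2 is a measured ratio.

58 L

3.903 L + 5.43 L = 9.333 L; the sum is limited to 2 decimal places (3 s.f.).
Carrying full precision, 9.333 × 6.2 = 57.8646 L; 6.2 has 2 s.f., so the result keeps min(3, 2) = 2 s.f.
Rounded to 2 significant figures: 58 L.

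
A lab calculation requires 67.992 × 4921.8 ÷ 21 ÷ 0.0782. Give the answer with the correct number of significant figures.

67.992 × 4921.8 ÷ 21 ÷ 0.0782 = 203777.265619…
Multiplication/division keeps the fewest significant figures: 67.992 → 5 s.f., 4921.8 → 5 s.f., 21 → 2 s.f., 0.0782 → 3 s.f.; limit is 2.
Rounded to 2 significant figures: 2.0 × 10⁵.

2.0 × 10⁵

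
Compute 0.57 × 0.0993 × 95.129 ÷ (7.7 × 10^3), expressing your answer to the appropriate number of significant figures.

0.57 × 0.0993 × 95.129 ÷ (7.7 × 10^3) = 0.000699272276494…
Multiplication/division keeps the fewest significant figures: 0.57 → 2 s.f., 0.0993 → 3 s.f., 95.129 → 5 s.f., 7.7 × 10^3 → 2 s.f.; limit is 2.
Rounded to 2 significant figures: 7.0 × 10^-4.

7.0 × 10^-4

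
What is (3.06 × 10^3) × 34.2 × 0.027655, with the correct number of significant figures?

2.89 × 10^3

(3.06 × 10^3) × 34.2 × 0.027655 = 2894.15106
Multiplication/division keeps the fewest significant figures: 3.06 × 10^3 → 3 s.f., 34.2 → 3 s.f., 0.027655 → 5 s.f.; limit is 3.
Rounded to 3 significant figures: 2.89 × 10^3.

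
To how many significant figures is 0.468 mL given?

3

0.468: leading zeros are not significant.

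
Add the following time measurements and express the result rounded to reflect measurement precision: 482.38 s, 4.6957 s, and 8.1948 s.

495.27 s

482.38 s + 4.6957 s + 8.1948 s = 495.2705 s.
Addition/subtraction keeps the fewest decimal places: 482.38 → 2 decimal places, 4.6957 → 4 decimal places, 8.1948 → 4 decimal places; limit is 2.
Rounded to 2 decimal places: 495.27 s.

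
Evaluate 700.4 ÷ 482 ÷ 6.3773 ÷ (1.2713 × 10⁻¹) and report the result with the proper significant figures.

1.79

700.4 ÷ 482 ÷ 6.3773 ÷ (1.2713 × 10⁻¹) = 1.79231444391…
Multiplication/division keeps the fewest significant figures: 700.4 → 4 s.f., 482 → 3 s.f., 6.3773 → 5 s.f., 1.2713 × 10⁻¹ → 5 s.f.; limit is 3.
Rounded to 3 significant figures: 1.79.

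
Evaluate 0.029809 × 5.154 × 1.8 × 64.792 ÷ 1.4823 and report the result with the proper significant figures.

12

0.029809 × 5.154 × 1.8 × 64.792 ÷ 1.4823 = 12.0878650736…
Multiplication/division keeps the fewest significant figures: 0.029809 → 5 s.f., 5.154 → 4 s.f., 1.8 → 2 s.f., 64.792 → 5 s.f., 1.4823 → 5 s.f.; limit is 2.
Rounded to 2 significant figures: 12.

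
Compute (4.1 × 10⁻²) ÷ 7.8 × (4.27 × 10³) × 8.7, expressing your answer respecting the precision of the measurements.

(4.1 × 10⁻²) ÷ 7.8 × (4.27 × 10³) × 8.7 = 195.270384615…
Multiplication/division keeps the fewest significant figures: 4.1 × 10⁻² → 2 s.f., 7.8 → 2 s.f., 4.27 × 10³ → 3 s.f., 8.7 → 2 s.f.; limit is 2.
Rounded to 2 significant figures: 2.0 × 10².

2.0 × 10²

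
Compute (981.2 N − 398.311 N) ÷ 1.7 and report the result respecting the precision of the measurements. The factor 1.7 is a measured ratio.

981.2 N − 398.311 N = 582.889 N; the difference is limited to 1 decimal place (4 s.f.).
Carrying full precision, 582.889 ÷ 1.7 = 342.875882353… N; 1.7 has 2 s.f., so the result keeps min(4, 2) = 2 s.f.
Rounded to 2 significant figures: 3.4 × 10² N.

3.4 × 10² N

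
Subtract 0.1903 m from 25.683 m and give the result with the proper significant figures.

25.683 m − 0.1903 m = 25.4927 m.
Addition/subtraction keeps the fewest decimal places: 25.683 → 3 decimal places, 0.1903 → 4 decimal places; limit is 3.
Rounded to 3 decimal places: 25.493 m.

25.493 m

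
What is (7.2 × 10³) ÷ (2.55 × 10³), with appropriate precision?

2.8

(7.2 × 10³) ÷ (2.55 × 10³) = 2.82352941176…
Multiplication/division keeps the fewest significant figures: 7.2 × 10³ → 2 s.f., 2.55 × 10³ → 3 s.f.; limit is 2.
Rounded to 2 significant figures: 2.8.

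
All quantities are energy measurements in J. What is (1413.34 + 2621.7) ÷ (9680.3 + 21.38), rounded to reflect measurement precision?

0.41591

1413.34 + 2621.7 = 4035.04, limited to 1 d.p. → 5 s.f.; 9680.3 + 21.38 = 9701.68, limited to 1 d.p. → 5 s.f.
Carrying full precision, 4035.04 ÷ 9701.68 = 0.415911471003…; keep min(5, 5) = 5 s.f.
Rounded to 5 significant figures: 0.41591.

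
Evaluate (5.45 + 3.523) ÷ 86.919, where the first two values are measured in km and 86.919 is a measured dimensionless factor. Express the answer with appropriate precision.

5.45 km + 3.523 km = 8.973 km; the sum is limited to 2 decimal places (3 s.f.).
Carrying full precision, 8.973 ÷ 86.919 = 0.103234045491… km; 86.919 has 5 s.f., so the result keeps min(3, 5) = 3 s.f.
Rounded to 3 significant figures: 0.103 km.

0.103 km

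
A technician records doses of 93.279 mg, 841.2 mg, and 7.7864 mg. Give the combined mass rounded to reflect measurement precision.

93.279 mg + 841.2 mg + 7.7864 mg = 942.2654 mg.
Addition/subtraction keeps the fewest decimal places: 93.279 → 3 decimal places, 841.2 → 1 decimal place, 7.7864 → 4 decimal places; limit is 1.
Rounded to 1 decimal place: 942.3 mg.

942.3 mg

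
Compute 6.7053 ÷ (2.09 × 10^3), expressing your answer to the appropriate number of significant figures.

0.00321

6.7053 ÷ (2.09 × 10^3) = 0.00320827751196…
Multiplication/division keeps the fewest significant figures: 6.7053 → 5 s.f., 2.09 × 10^3 → 3 s.f.; limit is 3.
Rounded to 3 significant figures: 0.00321.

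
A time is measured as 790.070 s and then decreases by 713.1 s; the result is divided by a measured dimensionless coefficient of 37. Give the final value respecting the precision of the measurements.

790.070 s − 713.1 s = 76.970 s; the difference is limited to 1 decimal place (3 s.f.).
Carrying full precision, 76.970 ÷ 37 = 2.08027027027… s; 37 has 2 s.f., so the result keeps min(3, 2) = 2 s.f.
Rounded to 2 significant figures: 2.1 s.

2.1 s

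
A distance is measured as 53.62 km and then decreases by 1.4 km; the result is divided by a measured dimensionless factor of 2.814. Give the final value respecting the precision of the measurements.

18.6 km

53.62 km − 1.4 km = 52.22 km; the difference is limited to 1 decimal place (3 s.f.).
Carrying full precision, 52.22 ÷ 2.814 = 18.5572139303… km; 2.814 has 4 s.f., so the result keeps min(3, 4) = 3 s.f.
Rounded to 3 significant figures: 18.6 km.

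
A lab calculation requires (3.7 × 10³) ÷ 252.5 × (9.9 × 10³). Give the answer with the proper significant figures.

(3.7 × 10³) ÷ 252.5 × (9.9 × 10³) = 145069.306931…
Multiplication/division keeps the fewest significant figures: 3.7 × 10³ → 2 s.f., 252.5 → 4 s.f., 9.9 × 10³ → 2 s.f.; limit is 2.
Rounded to 2 significant figures: 1.5 × 10⁵.

1.5 × 10⁵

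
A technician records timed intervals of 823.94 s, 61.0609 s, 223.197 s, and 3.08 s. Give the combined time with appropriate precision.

823.94 s + 61.0609 s + 223.197 s + 3.08 s = 1111.2779 s.
Addition/subtraction keeps the fewest decimal places: 823.94 → 2 decimal places, 61.0609 → 4 decimal places, 223.197 → 3 decimal places, 3.08 → 2 decimal places; limit is 2.
Rounded to 2 decimal places: 1111.28 s.

1111.28 s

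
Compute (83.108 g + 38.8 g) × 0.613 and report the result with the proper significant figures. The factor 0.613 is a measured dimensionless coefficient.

83.108 g + 38.8 g = 121.908 g; the sum is limited to 1 decimal place (4 s.f.).
Carrying full precision, 121.908 × 0.613 = 74.729604 g; 0.613 has 3 s.f., so the result keeps min(4, 3) = 3 s.f.
Rounded to 3 significant figures: 74.7 g.

74.7 g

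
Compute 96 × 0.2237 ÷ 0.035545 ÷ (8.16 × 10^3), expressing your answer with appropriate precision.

0.074

96 × 0.2237 ÷ 0.035545 ÷ (8.16 × 10^3) = 0.0740403630857…
Multiplication/division keeps the fewest significant figures: 96 → 2 s.f., 0.2237 → 4 s.f., 0.035545 → 5 s.f., 8.16 × 10^3 → 3 s.f.; limit is 2.
Rounded to 2 significant figures: 0.074.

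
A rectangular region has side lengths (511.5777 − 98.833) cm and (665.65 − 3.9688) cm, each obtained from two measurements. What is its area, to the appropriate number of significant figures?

2.7311 × 10⁵ cm²

511.5777 − 98.833 = 412.7447, limited to 3 d.p. → 6 s.f.; 665.65 − 3.9688 = 661.6812, limited to 2 d.p. → 5 s.f.
Carrying full precision, 412.7447 × 661.6812 = 273105.40839…; keep min(6, 5) = 5 s.f.
Rounded to 5 significant figures: 2.7311 × 10⁵ cm².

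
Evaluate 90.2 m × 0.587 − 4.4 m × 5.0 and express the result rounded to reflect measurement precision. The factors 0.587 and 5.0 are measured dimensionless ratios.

31 m

90.2 × 0.587 = 52.9474 → 52.9 m (3 s.f., last digit at the 10^-1 place).
4.4 × 5.0 = 22 → 22 m (2 s.f., last digit at the 10^0 place).
Difference: 30.9474 m; keep the coarser place, 10^0.
Result: 31 m.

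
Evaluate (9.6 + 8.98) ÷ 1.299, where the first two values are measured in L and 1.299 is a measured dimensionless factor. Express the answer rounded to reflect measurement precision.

14.3 L

9.6 L + 8.98 L = 18.58 L; the sum is limited to 1 decimal place (3 s.f.).
Carrying full precision, 18.58 ÷ 1.299 = 14.3033102386… L; 1.299 has 4 s.f., so the result keeps min(3, 4) = 3 s.f.
Rounded to 3 significant figures: 14.3 L.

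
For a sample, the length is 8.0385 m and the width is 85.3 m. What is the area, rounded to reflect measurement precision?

area = 8.0385 m × 85.3 m = 685.68405 m².
8.0385 has 5 significant figures; 85.3 has 3.
Division/multiplication keeps the fewest: 3 significant figures.
Rounded: 686 m².

686 m²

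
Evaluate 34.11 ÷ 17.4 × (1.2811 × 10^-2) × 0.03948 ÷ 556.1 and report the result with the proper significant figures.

34.11 ÷ 17.4 × (1.2811 × 10^-2) × 0.03948 ÷ 556.1 = 0.00000178295240982…
Multiplication/division keeps the fewest significant figures: 34.11 → 4 s.f., 17.4 → 3 s.f., 1.2811 × 10^-2 → 5 s.f., 0.03948 → 4 s.f., 556.1 → 4 s.f.; limit is 3.
Rounded to 3 significant figures: 1.78 × 10^-6.

1.78 × 10^-6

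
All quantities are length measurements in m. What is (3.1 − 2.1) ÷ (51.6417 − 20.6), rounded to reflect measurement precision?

3.1 − 2.1 = 1.0, limited to 1 d.p. → 2 s.f.; 51.6417 − 20.6 = 31.0417, limited to 1 d.p. → 3 s.f.
Carrying full precision, 1.0 ÷ 31.0417 = 0.0322147305077…; keep min(2, 3) = 2 s.f.
Rounded to 2 significant figures: 0.032.

0.032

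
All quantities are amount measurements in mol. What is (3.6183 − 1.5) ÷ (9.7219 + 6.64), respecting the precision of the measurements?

3.6183 − 1.5 = 2.1183, limited to 1 d.p. → 2 s.f.; 9.7219 + 6.64 = 16.3619, limited to 2 d.p. → 4 s.f.
Carrying full precision, 2.1183 ÷ 16.3619 = 0.129465404385…; keep min(2, 4) = 2 s.f.
Rounded to 2 significant figures: 0.13.

0.13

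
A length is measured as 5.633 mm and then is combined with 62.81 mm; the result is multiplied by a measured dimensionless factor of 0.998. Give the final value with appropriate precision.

5.633 mm + 62.81 mm = 68.443 mm; the sum is limited to 2 decimal places (4 s.f.).
Carrying full precision, 68.443 × 0.998 = 68.306114 mm; 0.998 has 3 s.f., so the result keeps min(4, 3) = 3 s.f.
Rounded to 3 significant figures: 68.3 mm.

68.3 mm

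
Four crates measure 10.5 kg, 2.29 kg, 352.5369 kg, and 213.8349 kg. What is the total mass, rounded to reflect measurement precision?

579.2 kg

10.5 kg + 2.29 kg + 352.5369 kg + 213.8349 kg = 579.1618 kg.
Addition/subtraction keeps the fewest decimal places: 10.5 → 1 decimal place, 2.29 → 2 decimal places, 352.5369 → 4 decimal places, 213.8349 → 4 decimal places; limit is 1.
Rounded to 1 decimal place: 579.2 kg.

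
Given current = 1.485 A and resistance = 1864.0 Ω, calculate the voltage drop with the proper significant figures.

2768 V

voltage drop = 1.485 A × 1864.0 Ω = 2768.04 V.
1.485 has 4 significant figures; 1864.0 has 5.
Division/multiplication keeps the fewest: 4 significant figures.
Rounded: 2768 V.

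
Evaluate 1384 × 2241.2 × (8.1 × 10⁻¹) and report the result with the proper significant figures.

2.5 × 10⁶

1384 × 2241.2 × (8.1 × 10⁻¹) = 2512474.848
Multiplication/division keeps the fewest significant figures: 1384 → 4 s.f., 2241.2 → 5 s.f., 8.1 × 10⁻¹ → 2 s.f.; limit is 2.
Rounded to 2 significant figures: 2.5 × 10⁶.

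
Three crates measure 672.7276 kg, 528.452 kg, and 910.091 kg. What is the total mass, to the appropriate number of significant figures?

2.111271 × 10^3 kg

672.7276 kg + 528.452 kg + 910.091 kg = 2111.2706 kg.
Addition/subtraction keeps the fewest decimal places: 672.7276 → 4 decimal places, 528.452 → 3 decimal places, 910.091 → 3 decimal places; limit is 3.
Rounded to 3 decimal places: 2.111271 × 10^3 kg.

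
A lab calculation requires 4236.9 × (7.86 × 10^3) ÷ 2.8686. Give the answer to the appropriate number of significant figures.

1.16 × 10^7

4236.9 × (7.86 × 10^3) ÷ 2.8686 = 11609159.1717…
Multiplication/division keeps the fewest significant figures: 4236.9 → 5 s.f., 7.86 × 10^3 → 3 s.f., 2.8686 → 5 s.f.; limit is 3.
Rounded to 3 significant figures: 1.16 × 10^7.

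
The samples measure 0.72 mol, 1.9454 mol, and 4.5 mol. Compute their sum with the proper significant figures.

0.72 mol + 1.9454 mol + 4.5 mol = 7.1654 mol.
Addition/subtraction keeps the fewest decimal places: 0.72 → 2 decimal places, 1.9454 → 4 decimal places, 4.5 → 1 decimal place; limit is 1.
Rounded to 1 decimal place: 7.2 mol.

7.2 mol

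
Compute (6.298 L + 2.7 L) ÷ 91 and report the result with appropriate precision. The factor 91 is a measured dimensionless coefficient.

6.298 L + 2.7 L = 8.998 L; the sum is limited to 1 decimal place (2 s.f.).
Carrying full precision, 8.998 ÷ 91 = 0.0988791208791… L; 91 has 2 s.f., so the result keeps min(2, 2) = 2 s.f.
Rounded to 2 significant figures: 0.099 L.

0.099 L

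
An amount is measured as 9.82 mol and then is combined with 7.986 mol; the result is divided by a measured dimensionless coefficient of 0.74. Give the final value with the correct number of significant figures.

24 mol

9.82 mol + 7.986 mol = 17.806 mol; the sum is limited to 2 decimal places (4 s.f.).
Carrying full precision, 17.806 ÷ 0.74 = 24.0621621622… mol; 0.74 has 2 s.f., so the result keeps min(4, 2) = 2 s.f.
Rounded to 2 significant figures: 24 mol.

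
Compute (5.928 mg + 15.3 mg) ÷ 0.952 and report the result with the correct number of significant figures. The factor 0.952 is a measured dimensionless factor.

22.3 mg

5.928 mg + 15.3 mg = 21.228 mg; the sum is limited to 1 decimal place (3 s.f.).
Carrying full precision, 21.228 ÷ 0.952 = 22.2983193277… mg; 0.952 has 3 s.f., so the result keeps min(3, 3) = 3 s.f.
Rounded to 3 significant figures: 22.3 mg.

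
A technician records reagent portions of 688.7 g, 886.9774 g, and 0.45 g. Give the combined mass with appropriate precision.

688.7 g + 886.9774 g + 0.45 g = 1576.1274 g.
Addition/subtraction keeps the fewest decimal places: 688.7 → 1 decimal place, 886.9774 → 4 decimal places, 0.45 → 2 decimal places; limit is 1.
Rounded to 1 decimal place: 1576.1 g.

1576.1 g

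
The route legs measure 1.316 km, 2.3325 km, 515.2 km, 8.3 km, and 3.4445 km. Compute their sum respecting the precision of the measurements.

1.316 km + 2.3325 km + 515.2 km + 8.3 km + 3.4445 km = 530.5930 km.
Addition/subtraction keeps the fewest decimal places: 1.316 → 3 decimal places, 2.3325 → 4 decimal places, 515.2 → 1 decimal place, 8.3 → 1 decimal place, 3.4445 → 4 decimal places; limit is 1.
Rounded to 1 decimal place: 5.306 × 10^2 km.

5.306 × 10^2 km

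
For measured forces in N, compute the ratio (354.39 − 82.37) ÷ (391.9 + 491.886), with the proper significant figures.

0.3078

354.39 − 82.37 = 272.02, limited to 2 d.p. → 5 s.f.; 391.9 + 491.886 = 883.786, limited to 1 d.p. → 4 s.f.
Carrying full precision, 272.02 ÷ 883.786 = 0.307789442241…; keep min(5, 4) = 4 s.f.
Rounded to 4 significant figures: 0.3078.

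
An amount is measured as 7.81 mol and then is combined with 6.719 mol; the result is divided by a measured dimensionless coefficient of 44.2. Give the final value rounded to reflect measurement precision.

0.329 mol

7.81 mol + 6.719 mol = 14.529 mol; the sum is limited to 2 decimal places (4 s.f.).
Carrying full precision, 14.529 ÷ 44.2 = 0.32871040724… mol; 44.2 has 3 s.f., so the result keeps min(4, 3) = 3 s.f.
Rounded to 3 significant figures: 0.329 mol.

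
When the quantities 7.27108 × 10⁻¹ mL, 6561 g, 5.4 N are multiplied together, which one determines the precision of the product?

7.27108 × 10⁻¹ mL → 6 s.f.; 6561 g → 4 s.f.; 5.4 N → 2 s.f.
The fewest is 2 significant figures, from 5.4 N.

5.4 N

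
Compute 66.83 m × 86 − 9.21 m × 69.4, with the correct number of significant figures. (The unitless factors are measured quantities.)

66.83 × 86 = 5747.38 → 5.7 × 10³ m (2 s.f., last digit at the 10^2 place).
9.21 × 69.4 = 639.174 → 639 m (3 s.f., last digit at the 10^0 place).
Difference: 5108.206 m; keep the coarser place, 10^2.
Result: 5.1 × 10³ m.

5.1 × 10³ m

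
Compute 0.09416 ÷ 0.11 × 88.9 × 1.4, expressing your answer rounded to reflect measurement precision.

0.09416 ÷ 0.11 × 88.9 × 1.4 = 106.53776
Multiplication/division keeps the fewest significant figures: 0.09416 → 4 s.f., 0.11 → 2 s.f., 88.9 → 3 s.f., 1.4 → 2 s.f.; limit is 2.
Rounded to 2 significant figures: 1.1 × 10^2.

1.1 × 10^2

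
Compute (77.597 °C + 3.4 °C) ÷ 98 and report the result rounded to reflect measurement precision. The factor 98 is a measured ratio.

0.83 °C

77.597 °C + 3.4 °C = 80.997 °C; the sum is limited to 1 decimal place (3 s.f.).
Carrying full precision, 80.997 ÷ 98 = 0.8265 °C; 98 has 2 s.f., so the result keeps min(3, 2) = 2 s.f.
Rounded to 2 significant figures: 0.83 °C.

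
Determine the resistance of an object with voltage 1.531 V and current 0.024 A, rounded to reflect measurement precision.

resistance = 1.531 V ÷ 0.024 A = 63.7916666667… Ω.
1.531 has 4 significant figures; 0.024 has 2.
Division/multiplication keeps the fewest: 2 significant figures.
Rounded: 64 Ω.

64 Ω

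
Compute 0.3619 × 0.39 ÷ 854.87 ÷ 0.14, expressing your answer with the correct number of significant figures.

0.0012

0.3619 × 0.39 ÷ 854.87 ÷ 0.14 = 0.00117930211611…
Multiplication/division keeps the fewest significant figures: 0.3619 → 4 s.f., 0.39 → 2 s.f., 854.87 → 5 s.f., 0.14 → 2 s.f.; limit is 2.
Rounded to 2 significant figures: 0.0012.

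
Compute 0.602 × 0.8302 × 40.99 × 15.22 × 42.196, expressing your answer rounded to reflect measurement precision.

1.32 × 10⁴

0.602 × 0.8302 × 40.99 × 15.22 × 42.196 = 13156.5819346…
Multiplication/division keeps the fewest significant figures: 0.602 → 3 s.f., 0.8302 → 4 s.f., 40.99 → 4 s.f., 15.22 → 4 s.f., 42.196 → 5 s.f.; limit is 3.
Rounded to 3 significant figures: 1.32 × 10⁴.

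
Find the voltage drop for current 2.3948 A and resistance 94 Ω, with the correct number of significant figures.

2.3 × 10² V

voltage drop = 2.3948 A × 94 Ω = 225.1112 V.
2.3948 has 5 significant figures; 94 has 2.
Division/multiplication keeps the fewest: 2 significant figures.
Rounded: 2.3 × 10² V.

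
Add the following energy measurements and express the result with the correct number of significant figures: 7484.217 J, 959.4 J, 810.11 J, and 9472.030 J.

7484.217 J + 959.4 J + 810.11 J + 9472.030 J = 18725.757 J.
Addition/subtraction keeps the fewest decimal places: 7484.217 → 3 decimal places, 959.4 → 1 decimal place, 810.11 → 2 decimal places, 9472.030 → 3 decimal places; limit is 1.
Rounded to 1 decimal place: 18725.8 J.

18725.8 J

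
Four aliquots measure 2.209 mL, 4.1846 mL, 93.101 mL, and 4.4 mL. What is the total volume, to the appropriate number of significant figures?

103.9 mL

2.209 mL + 4.1846 mL + 93.101 mL + 4.4 mL = 103.8946 mL.
Addition/subtraction keeps the fewest decimal places: 2.209 → 3 decimal places, 4.1846 → 4 decimal places, 93.101 → 3 decimal places, 4.4 → 1 decimal place; limit is 1.
Rounded to 1 decimal place: 103.9 mL.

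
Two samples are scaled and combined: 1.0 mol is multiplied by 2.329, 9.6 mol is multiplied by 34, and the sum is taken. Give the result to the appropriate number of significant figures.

3.3 × 10^2 mol

1.0 × 2.329 = 2.329 → 2.3 mol (2 s.f., last digit at the 10^-1 place).
9.6 × 34 = 326.4 → 3.3 × 10^2 mol (2 s.f., last digit at the 10^1 place).
Sum: 328.729 mol; keep the coarser place, 10^1.
Result: 3.3 × 10^2 mol.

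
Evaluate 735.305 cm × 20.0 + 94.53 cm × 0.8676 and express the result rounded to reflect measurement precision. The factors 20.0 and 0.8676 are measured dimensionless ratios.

1.48 × 10⁴ cm

735.305 × 20.0 = 14706.1 → 1.47 × 10⁴ cm (3 s.f., last digit at the 10^2 place).
94.53 × 0.8676 = 82.014228 → 82.01 cm (4 s.f., last digit at the 10^-2 place).
Sum: 14788.114228 cm; keep the coarser place, 10^2.
Result: 1.48 × 10⁴ cm.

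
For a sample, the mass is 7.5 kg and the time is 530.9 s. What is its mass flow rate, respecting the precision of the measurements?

0.014 kg/s

mass flow rate = 7.5 kg ÷ 530.9 s = 0.0141269542287… kg/s.
7.5 has 2 significant figures; 530.9 has 4.
Division/multiplication keeps the fewest: 2 significant figures.
Rounded: 0.014 kg/s.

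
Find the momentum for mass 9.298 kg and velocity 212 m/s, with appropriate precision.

momentum = 9.298 kg × 212 m/s = 1971.176 kg·m/s.
9.298 has 4 significant figures; 212 has 3.
Division/multiplication keeps the fewest: 3 significant figures.
Rounded: 1.97 × 10³ kg·m/s.

1.97 × 10³ kg·m/s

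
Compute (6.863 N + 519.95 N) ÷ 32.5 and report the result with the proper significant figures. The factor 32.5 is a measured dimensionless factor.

16.2 N

6.863 N + 519.95 N = 526.813 N; the sum is limited to 2 decimal places (5 s.f.).
Carrying full precision, 526.813 ÷ 32.5 = 16.2096307692… N; 32.5 has 3 s.f., so the result keeps min(5, 3) = 3 s.f.
Rounded to 3 significant figures: 16.2 N.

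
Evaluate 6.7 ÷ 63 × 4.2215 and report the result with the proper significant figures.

6.7 ÷ 63 × 4.2215 = 0.448953174603…
Multiplication/division keeps the fewest significant figures: 6.7 → 2 s.f., 63 → 2 s.f., 4.2215 → 5 s.f.; limit is 2.
Rounded to 2 significant figures: 0.45.

0.45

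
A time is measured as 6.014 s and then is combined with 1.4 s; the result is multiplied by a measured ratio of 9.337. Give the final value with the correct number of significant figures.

69 s

6.014 s + 1.4 s = 7.414 s; the sum is limited to 1 decimal place (2 s.f.).
Carrying full precision, 7.414 × 9.337 = 69.224518 s; 9.337 has 4 s.f., so the result keeps min(2, 4) = 2 s.f.
Rounded to 2 significant figures: 69 s.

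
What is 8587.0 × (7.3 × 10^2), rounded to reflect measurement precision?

8587.0 × (7.3 × 10^2) = 6268510
Multiplication/division keeps the fewest significant figures: 8587.0 → 5 s.f., 7.3 × 10^2 → 2 s.f.; limit is 2.
Rounded to 2 significant figures: 6.3 × 10^6.

6.3 × 10^6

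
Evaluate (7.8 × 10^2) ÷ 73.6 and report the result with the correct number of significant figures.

11

(7.8 × 10^2) ÷ 73.6 = 10.597826087…
Multiplication/division keeps the fewest significant figures: 7.8 × 10^2 → 2 s.f., 73.6 → 3 s.f.; limit is 2.
Rounded to 2 significant figures: 11.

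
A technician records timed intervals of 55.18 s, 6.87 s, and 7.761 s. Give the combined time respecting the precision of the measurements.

55.18 s + 6.87 s + 7.761 s = 69.811 s.
Addition/subtraction keeps the fewest decimal places: 55.18 → 2 decimal places, 6.87 → 2 decimal places, 7.761 → 3 decimal places; limit is 2.
Rounded to 2 decimal places: 69.81 s.

69.81 s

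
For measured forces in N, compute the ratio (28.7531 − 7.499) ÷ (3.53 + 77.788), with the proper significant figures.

28.7531 − 7.499 = 21.2541, limited to 3 d.p. → 5 s.f.; 3.53 + 77.788 = 81.318, limited to 2 d.p. → 4 s.f.
Carrying full precision, 21.2541 ÷ 81.318 = 0.261370176345…; keep min(5, 4) = 4 s.f.
Rounded to 4 significant figures: 0.2614.

0.2614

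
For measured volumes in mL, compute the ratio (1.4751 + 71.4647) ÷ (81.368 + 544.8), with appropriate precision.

0.1165

1.4751 + 71.4647 = 72.9398, limited to 4 d.p. → 6 s.f.; 81.368 + 544.8 = 626.168, limited to 1 d.p. → 4 s.f.
Carrying full precision, 72.9398 ÷ 626.168 = 0.11648599098…; keep min(6, 4) = 4 s.f.
Rounded to 4 significant figures: 0.1165.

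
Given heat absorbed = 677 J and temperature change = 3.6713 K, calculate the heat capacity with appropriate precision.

heat capacity = 677 J ÷ 3.6713 K = 184.403344864… J/K.
677 has 3 significant figures; 3.6713 has 5.
Division/multiplication keeps the fewest: 3 significant figures.
Rounded: 184 J/K.

184 J/K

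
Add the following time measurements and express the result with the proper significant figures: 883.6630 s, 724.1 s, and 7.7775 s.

1615.5 s

883.6630 s + 724.1 s + 7.7775 s = 1615.5405 s.
Addition/subtraction keeps the fewest decimal places: 883.6630 → 4 decimal places, 724.1 → 1 decimal place, 7.7775 → 4 decimal places; limit is 1.
Rounded to 1 decimal place: 1615.5 s.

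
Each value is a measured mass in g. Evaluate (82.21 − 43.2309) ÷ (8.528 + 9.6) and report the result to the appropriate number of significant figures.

82.21 − 43.2309 = 38.9791, limited to 2 d.p. → 4 s.f.; 8.528 + 9.6 = 18.128, limited to 1 d.p. → 3 s.f.
Carrying full precision, 38.9791 ÷ 18.128 = 2.1502151368…; keep min(4, 3) = 3 s.f.
Rounded to 3 significant figures: 2.15.

2.15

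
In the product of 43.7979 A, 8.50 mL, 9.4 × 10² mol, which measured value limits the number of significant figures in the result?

9.4 × 10² mol

43.7979 A → 6 s.f.; 8.50 mL → 3 s.f.; 9.4 × 10² mol → 2 s.f.
The fewest is 2 significant figures, from 9.4 × 10² mol.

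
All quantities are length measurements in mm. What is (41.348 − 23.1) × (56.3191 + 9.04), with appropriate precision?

1.19 × 10³ mm²

41.348 − 23.1 = 18.248, limited to 1 d.p. → 3 s.f.; 56.3191 + 9.04 = 65.3591, limited to 2 d.p. → 4 s.f.
Carrying full precision, 18.248 × 65.3591 = 1192.6728568; keep min(3, 4) = 3 s.f.
Rounded to 3 significant figures: 1.19 × 10³ mm².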